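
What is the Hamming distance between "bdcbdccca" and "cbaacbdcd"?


Comparing "bdcbdccca" and "cbaacbdcd" position by position:
  Position 0: 'b' vs 'c' => differ
  Position 1: 'd' vs 'b' => differ
  Position 2: 'c' vs 'a' => differ
  Position 3: 'b' vs 'a' => differ
  Position 4: 'd' vs 'c' => differ
  Position 5: 'c' vs 'b' => differ
  Position 6: 'c' vs 'd' => differ
  Position 7: 'c' vs 'c' => same
  Position 8: 'a' vs 'd' => differ
Total differences (Hamming distance): 8

8


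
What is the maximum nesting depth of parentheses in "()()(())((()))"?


Input: "()()(())((()))"
Tracking depth:
  Position 0 '(': depth becomes 1
  Position 1 ')': depth becomes 0
  Position 2 '(': depth becomes 1
  Position 3 ')': depth becomes 0
  Position 4 '(': depth becomes 1
  Position 5 '(': depth becomes 2
  Position 6 ')': depth becomes 1
  Position 7 ')': depth becomes 0
  Position 8 '(': depth becomes 1
  Position 9 '(': depth becomes 2
  Position 10 '(': depth becomes 3
  Position 11 ')': depth becomes 2
  Position 12 ')': depth becomes 1
  Position 13 ')': depth becomes 0
Maximum depth reached: 3

3


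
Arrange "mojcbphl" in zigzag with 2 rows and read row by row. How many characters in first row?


Zigzag "mojcbphl" into 2 rows:
Placing characters:
  'm' => row 0
  'o' => row 1
  'j' => row 0
  'c' => row 1
  'b' => row 0
  'p' => row 1
  'h' => row 0
  'l' => row 1
Rows:
  Row 0: "mjbh"
  Row 1: "ocpl"
First row length: 4

4


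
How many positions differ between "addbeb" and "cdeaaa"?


Comparing "addbeb" and "cdeaaa" position by position:
  Position 0: 'a' vs 'c' => DIFFER
  Position 1: 'd' vs 'd' => same
  Position 2: 'd' vs 'e' => DIFFER
  Position 3: 'b' vs 'a' => DIFFER
  Position 4: 'e' vs 'a' => DIFFER
  Position 5: 'b' vs 'a' => DIFFER
Positions that differ: 5

5


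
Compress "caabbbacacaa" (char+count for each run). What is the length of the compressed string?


Input: caabbbacacaa
Runs:
  'c' x 1 => "c1"
  'a' x 2 => "a2"
  'b' x 3 => "b3"
  'a' x 1 => "a1"
  'c' x 1 => "c1"
  'a' x 1 => "a1"
  'c' x 1 => "c1"
  'a' x 2 => "a2"
Compressed: "c1a2b3a1c1a1c1a2"
Compressed length: 16

16


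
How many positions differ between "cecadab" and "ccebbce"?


Comparing "cecadab" and "ccebbce" position by position:
  Position 0: 'c' vs 'c' => same
  Position 1: 'e' vs 'c' => DIFFER
  Position 2: 'c' vs 'e' => DIFFER
  Position 3: 'a' vs 'b' => DIFFER
  Position 4: 'd' vs 'b' => DIFFER
  Position 5: 'a' vs 'c' => DIFFER
  Position 6: 'b' vs 'e' => DIFFER
Positions that differ: 6

6


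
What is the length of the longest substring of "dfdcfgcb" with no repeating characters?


Input: "dfdcfgcb"
Sliding window (track last position of each char):
  Position 0 ('d'): window [0,0] length 1 -- new best
  Position 1 ('f'): window [0,1] length 2 -- new best
  Position 2 ('d'): repeat (last at 0), move window start to 1
  Position 2 ('d'): window [1,2] length 2
  Position 3 ('c'): window [1,3] length 3 -- new best
  Position 4 ('f'): repeat (last at 1), move window start to 2
  Position 4 ('f'): window [2,4] length 3
  Position 5 ('g'): window [2,5] length 4 -- new best
  Position 6 ('c'): repeat (last at 3), move window start to 4
  Position 6 ('c'): window [4,6] length 3
  Position 7 ('b'): window [4,7] length 4
Longest substring with no repeats: "dcfg" with length 4

4


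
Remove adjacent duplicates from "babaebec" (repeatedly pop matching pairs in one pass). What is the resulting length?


Input: babaebec
Stack-based adjacent duplicate removal:
  Read 'b': push. Stack: b
  Read 'a': push. Stack: ba
  Read 'b': push. Stack: bab
  Read 'a': push. Stack: baba
  Read 'e': push. Stack: babae
  Read 'b': push. Stack: babaeb
  Read 'e': push. Stack: babaebe
  Read 'c': push. Stack: babaebec
Final stack: "babaebec" (length 8)

8


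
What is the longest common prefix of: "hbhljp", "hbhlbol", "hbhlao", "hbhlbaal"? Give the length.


Words: hbhljp, hbhlbol, hbhlao, hbhlbaal
  Position 0: all 'h' => match
  Position 1: all 'b' => match
  Position 2: all 'h' => match
  Position 3: all 'l' => match
  Position 4: ('j', 'b', 'a', 'b') => mismatch, stop
LCP = "hbhl" (length 4)

4


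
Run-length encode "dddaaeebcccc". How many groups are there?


Input: dddaaeebcccc
Scanning for consecutive runs:
  Group 1: 'd' x 3 (positions 0-2)
  Group 2: 'a' x 2 (positions 3-4)
  Group 3: 'e' x 2 (positions 5-6)
  Group 4: 'b' x 1 (positions 7-7)
  Group 5: 'c' x 4 (positions 8-11)
Total groups: 5

5


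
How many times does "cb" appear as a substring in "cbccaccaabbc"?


Searching for "cb" in "cbccaccaabbc"
Scanning each position:
  Position 0: "cb" => MATCH
  Position 1: "bc" => no
  Position 2: "cc" => no
  Position 3: "ca" => no
  Position 4: "ac" => no
  Position 5: "cc" => no
  Position 6: "ca" => no
  Position 7: "aa" => no
  Position 8: "ab" => no
  Position 9: "bb" => no
  Position 10: "bc" => no
Total occurrences: 1

1


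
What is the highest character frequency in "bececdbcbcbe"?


Input: bececdbcbcbe
Character counts:
  'b': 4
  'c': 4
  'd': 1
  'e': 3
Maximum frequency: 4

4


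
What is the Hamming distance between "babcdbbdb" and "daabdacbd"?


Comparing "babcdbbdb" and "daabdacbd" position by position:
  Position 0: 'b' vs 'd' => differ
  Position 1: 'a' vs 'a' => same
  Position 2: 'b' vs 'a' => differ
  Position 3: 'c' vs 'b' => differ
  Position 4: 'd' vs 'd' => same
  Position 5: 'b' vs 'a' => differ
  Position 6: 'b' vs 'c' => differ
  Position 7: 'd' vs 'b' => differ
  Position 8: 'b' vs 'd' => differ
Total differences (Hamming distance): 7

7


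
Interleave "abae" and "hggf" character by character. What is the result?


Interleaving "abae" and "hggf":
  Position 0: 'a' from first, 'h' from second => "ah"
  Position 1: 'b' from first, 'g' from second => "bg"
  Position 2: 'a' from first, 'g' from second => "ag"
  Position 3: 'e' from first, 'f' from second => "ef"
Result: ahbgagef

ahbgagef


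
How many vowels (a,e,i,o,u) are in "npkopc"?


Input: npkopc
Checking each character:
  'n' at position 0: consonant
  'p' at position 1: consonant
  'k' at position 2: consonant
  'o' at position 3: vowel (running total: 1)
  'p' at position 4: consonant
  'c' at position 5: consonant
Total vowels: 1

1


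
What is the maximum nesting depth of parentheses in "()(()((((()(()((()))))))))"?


Input: "()(()((((()(()((()))))))))"
Tracking depth:
  Position 0 '(': depth becomes 1
  Position 1 ')': depth becomes 0
  Position 2 '(': depth becomes 1
  Position 3 '(': depth becomes 2
  Position 4 ')': depth becomes 1
  Position 5 '(': depth becomes 2
  Position 6 '(': depth becomes 3
  Position 7 '(': depth becomes 4
  Position 8 '(': depth becomes 5
  Position 9 '(': depth becomes 6
  Position 10 ')': depth becomes 5
  Position 11 '(': depth becomes 6
  Position 12 '(': depth becomes 7
  Position 13 ')': depth becomes 6
  Position 14 '(': depth becomes 7
  Position 15 '(': depth becomes 8
  Position 16 '(': depth becomes 9
  Position 17 ')': depth becomes 8
  Position 18 ')': depth becomes 7
  Position 19 ')': depth becomes 6
  Position 20 ')': depth becomes 5
  Position 21 ')': depth becomes 4
  Position 22 ')': depth becomes 3
  Position 23 ')': depth becomes 2
  Position 24 ')': depth becomes 1
  Position 25 ')': depth becomes 0
Maximum depth reached: 9

9


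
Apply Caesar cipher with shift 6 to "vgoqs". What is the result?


Caesar cipher: shift "vgoqs" by 6
  'v' (pos 21) + 6 = pos 1 = 'b'
  'g' (pos 6) + 6 = pos 12 = 'm'
  'o' (pos 14) + 6 = pos 20 = 'u'
  'q' (pos 16) + 6 = pos 22 = 'w'
  's' (pos 18) + 6 = pos 24 = 'y'
Result: bmuwy

bmuwy


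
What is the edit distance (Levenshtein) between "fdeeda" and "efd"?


Computing edit distance: "fdeeda" -> "efd"
DP table:
           e    f    d
      0    1    2    3
  f   1    1    1    2
  d   2    2    2    1
  e   3    2    3    2
  e   4    3    3    3
  d   5    4    4    3
  a   6    5    5    4
Edit distance = dp[6][3] = 4

4


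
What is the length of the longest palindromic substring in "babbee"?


Input: "babbee"
Checking substrings for palindromes:
  [0:3] "bab" (len 3) => palindrome
  [2:4] "bb" (len 2) => palindrome
  [4:6] "ee" (len 2) => palindrome
Longest palindromic substring: "bab" with length 3

3


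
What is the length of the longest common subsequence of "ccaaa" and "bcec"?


LCS of "ccaaa" and "bcec"
DP table:
           b    c    e    c
      0    0    0    0    0
  c   0    0    1    1    1
  c   0    0    1    1    2
  a   0    0    1    1    2
  a   0    0    1    1    2
  a   0    0    1    1    2
LCS length = dp[5][4] = 2

2


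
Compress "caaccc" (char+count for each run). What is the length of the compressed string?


Input: caaccc
Runs:
  'c' x 1 => "c1"
  'a' x 2 => "a2"
  'c' x 3 => "c3"
Compressed: "c1a2c3"
Compressed length: 6

6


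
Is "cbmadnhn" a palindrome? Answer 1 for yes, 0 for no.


Input: cbmadnhn
Reversed: nhndambc
  Compare pos 0 ('c') with pos 7 ('n'): MISMATCH
  Compare pos 1 ('b') with pos 6 ('h'): MISMATCH
  Compare pos 2 ('m') with pos 5 ('n'): MISMATCH
  Compare pos 3 ('a') with pos 4 ('d'): MISMATCH
Result: not a palindrome

0


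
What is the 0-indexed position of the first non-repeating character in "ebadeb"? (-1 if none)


Input: ebadeb
Character frequencies:
  'a': 1
  'b': 2
  'd': 1
  'e': 2
Scanning left to right for freq == 1:
  Position 0 ('e'): freq=2, skip
  Position 1 ('b'): freq=2, skip
  Position 2 ('a'): unique! => answer = 2

2


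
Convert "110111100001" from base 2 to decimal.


Input: "110111100001" in base 2
Positional expansion:
  Digit '1' (value 1) x 2^11 = 2048
  Digit '1' (value 1) x 2^10 = 1024
  Digit '0' (value 0) x 2^9 = 0
  Digit '1' (value 1) x 2^8 = 256
  Digit '1' (value 1) x 2^7 = 128
  Digit '1' (value 1) x 2^6 = 64
  Digit '1' (value 1) x 2^5 = 32
  Digit '0' (value 0) x 2^4 = 0
  Digit '0' (value 0) x 2^3 = 0
  Digit '0' (value 0) x 2^2 = 0
  Digit '0' (value 0) x 2^1 = 0
  Digit '1' (value 1) x 2^0 = 1
Sum = 3553

3553


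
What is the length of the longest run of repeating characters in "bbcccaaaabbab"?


Input: "bbcccaaaabbab"
Scanning for longest run:
  Position 1 ('b'): continues run of 'b', length=2
  Position 2 ('c'): new char, reset run to 1
  Position 3 ('c'): continues run of 'c', length=2
  Position 4 ('c'): continues run of 'c', length=3
  Position 5 ('a'): new char, reset run to 1
  Position 6 ('a'): continues run of 'a', length=2
  Position 7 ('a'): continues run of 'a', length=3
  Position 8 ('a'): continues run of 'a', length=4
  Position 9 ('b'): new char, reset run to 1
  Position 10 ('b'): continues run of 'b', length=2
  Position 11 ('a'): new char, reset run to 1
  Position 12 ('b'): new char, reset run to 1
Longest run: 'a' with length 4

4


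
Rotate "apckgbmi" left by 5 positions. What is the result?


Input: "apckgbmi", rotate left by 5
First 5 characters: "apckg"
Remaining characters: "bmi"
Concatenate remaining + first: "bmi" + "apckg" = "bmiapckg"

bmiapckg


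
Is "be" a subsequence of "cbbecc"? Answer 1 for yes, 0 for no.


Check if "be" is a subsequence of "cbbecc"
Greedy scan:
  Position 0 ('c'): no match needed
  Position 1 ('b'): matches sub[0] = 'b'
  Position 2 ('b'): no match needed
  Position 3 ('e'): matches sub[1] = 'e'
  Position 4 ('c'): no match needed
  Position 5 ('c'): no match needed
All 2 characters matched => is a subsequence

1


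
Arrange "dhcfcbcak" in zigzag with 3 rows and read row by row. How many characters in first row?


Zigzag "dhcfcbcak" into 3 rows:
Placing characters:
  'd' => row 0
  'h' => row 1
  'c' => row 2
  'f' => row 1
  'c' => row 0
  'b' => row 1
  'c' => row 2
  'a' => row 1
  'k' => row 0
Rows:
  Row 0: "dck"
  Row 1: "hfba"
  Row 2: "cc"
First row length: 3

3


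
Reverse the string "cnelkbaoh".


Input: cnelkbaoh
Reading characters right to left:
  Position 8: 'h'
  Position 7: 'o'
  Position 6: 'a'
  Position 5: 'b'
  Position 4: 'k'
  Position 3: 'l'
  Position 2: 'e'
  Position 1: 'n'
  Position 0: 'c'
Reversed: hoabklenc

hoabklenc


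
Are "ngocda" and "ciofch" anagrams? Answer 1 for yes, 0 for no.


Strings: "ngocda", "ciofch"
Sorted first:  acdgno
Sorted second: ccfhio
Differ at position 0: 'a' vs 'c' => not anagrams

0


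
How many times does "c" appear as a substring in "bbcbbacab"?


Searching for "c" in "bbcbbacab"
Scanning each position:
  Position 0: "b" => no
  Position 1: "b" => no
  Position 2: "c" => MATCH
  Position 3: "b" => no
  Position 4: "b" => no
  Position 5: "a" => no
  Position 6: "c" => MATCH
  Position 7: "a" => no
  Position 8: "b" => no
Total occurrences: 2

2


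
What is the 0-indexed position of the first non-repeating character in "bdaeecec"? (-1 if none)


Input: bdaeecec
Character frequencies:
  'a': 1
  'b': 1
  'c': 2
  'd': 1
  'e': 3
Scanning left to right for freq == 1:
  Position 0 ('b'): unique! => answer = 0

0


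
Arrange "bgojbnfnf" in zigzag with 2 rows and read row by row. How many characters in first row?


Zigzag "bgojbnfnf" into 2 rows:
Placing characters:
  'b' => row 0
  'g' => row 1
  'o' => row 0
  'j' => row 1
  'b' => row 0
  'n' => row 1
  'f' => row 0
  'n' => row 1
  'f' => row 0
Rows:
  Row 0: "bobff"
  Row 1: "gjnn"
First row length: 5

5


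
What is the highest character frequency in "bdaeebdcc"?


Input: bdaeebdcc
Character counts:
  'a': 1
  'b': 2
  'c': 2
  'd': 2
  'e': 2
Maximum frequency: 2

2


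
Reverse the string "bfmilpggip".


Input: bfmilpggip
Reading characters right to left:
  Position 9: 'p'
  Position 8: 'i'
  Position 7: 'g'
  Position 6: 'g'
  Position 5: 'p'
  Position 4: 'l'
  Position 3: 'i'
  Position 2: 'm'
  Position 1: 'f'
  Position 0: 'b'
Reversed: piggplimfb

piggplimfb


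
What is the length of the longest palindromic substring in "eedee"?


Input: "eedee"
Checking substrings for palindromes:
  [0:5] "eedee" (len 5) => palindrome
  [1:4] "ede" (len 3) => palindrome
  [0:2] "ee" (len 2) => palindrome
  [3:5] "ee" (len 2) => palindrome
Longest palindromic substring: "eedee" with length 5

5


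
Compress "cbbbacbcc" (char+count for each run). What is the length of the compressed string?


Input: cbbbacbcc
Runs:
  'c' x 1 => "c1"
  'b' x 3 => "b3"
  'a' x 1 => "a1"
  'c' x 1 => "c1"
  'b' x 1 => "b1"
  'c' x 2 => "c2"
Compressed: "c1b3a1c1b1c2"
Compressed length: 12

12


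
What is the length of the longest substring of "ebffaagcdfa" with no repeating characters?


Input: "ebffaagcdfa"
Sliding window (track last position of each char):
  Position 0 ('e'): window [0,0] length 1 -- new best
  Position 1 ('b'): window [0,1] length 2 -- new best
  Position 2 ('f'): window [0,2] length 3 -- new best
  Position 3 ('f'): repeat (last at 2), move window start to 3
  Position 3 ('f'): window [3,3] length 1
  Position 4 ('a'): window [3,4] length 2
  Position 5 ('a'): repeat (last at 4), move window start to 5
  Position 5 ('a'): window [5,5] length 1
  Position 6 ('g'): window [5,6] length 2
  Position 7 ('c'): window [5,7] length 3
  Position 8 ('d'): window [5,8] length 4 -- new best
  Position 9 ('f'): window [5,9] length 5 -- new best
  Position 10 ('a'): repeat (last at 5), move window start to 6
  Position 10 ('a'): window [6,10] length 5
Longest substring with no repeats: "agcdf" with length 5

5


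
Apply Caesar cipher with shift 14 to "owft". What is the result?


Caesar cipher: shift "owft" by 14
  'o' (pos 14) + 14 = pos 2 = 'c'
  'w' (pos 22) + 14 = pos 10 = 'k'
  'f' (pos 5) + 14 = pos 19 = 't'
  't' (pos 19) + 14 = pos 7 = 'h'
Result: ckth

ckth


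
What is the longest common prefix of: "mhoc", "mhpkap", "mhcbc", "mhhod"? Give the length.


Words: mhoc, mhpkap, mhcbc, mhhod
  Position 0: all 'm' => match
  Position 1: all 'h' => match
  Position 2: ('o', 'p', 'c', 'h') => mismatch, stop
LCP = "mh" (length 2)

2


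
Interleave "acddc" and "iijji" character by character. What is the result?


Interleaving "acddc" and "iijji":
  Position 0: 'a' from first, 'i' from second => "ai"
  Position 1: 'c' from first, 'i' from second => "ci"
  Position 2: 'd' from first, 'j' from second => "dj"
  Position 3: 'd' from first, 'j' from second => "dj"
  Position 4: 'c' from first, 'i' from second => "ci"
Result: aicidjdjci

aicidjdjci


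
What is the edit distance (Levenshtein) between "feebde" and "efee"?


Computing edit distance: "feebde" -> "efee"
DP table:
           e    f    e    e
      0    1    2    3    4
  f   1    1    1    2    3
  e   2    1    2    1    2
  e   3    2    2    2    1
  b   4    3    3    3    2
  d   5    4    4    4    3
  e   6    5    5    4    4
Edit distance = dp[6][4] = 4

4


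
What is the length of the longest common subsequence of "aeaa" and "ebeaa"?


LCS of "aeaa" and "ebeaa"
DP table:
           e    b    e    a    a
      0    0    0    0    0    0
  a   0    0    0    0    1    1
  e   0    1    1    1    1    1
  a   0    1    1    1    2    2
  a   0    1    1    1    2    3
LCS length = dp[4][5] = 3

3


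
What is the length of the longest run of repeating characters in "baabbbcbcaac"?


Input: "baabbbcbcaac"
Scanning for longest run:
  Position 1 ('a'): new char, reset run to 1
  Position 2 ('a'): continues run of 'a', length=2
  Position 3 ('b'): new char, reset run to 1
  Position 4 ('b'): continues run of 'b', length=2
  Position 5 ('b'): continues run of 'b', length=3
  Position 6 ('c'): new char, reset run to 1
  Position 7 ('b'): new char, reset run to 1
  Position 8 ('c'): new char, reset run to 1
  Position 9 ('a'): new char, reset run to 1
  Position 10 ('a'): continues run of 'a', length=2
  Position 11 ('c'): new char, reset run to 1
Longest run: 'b' with length 3

3


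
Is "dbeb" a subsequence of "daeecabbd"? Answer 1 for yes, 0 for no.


Check if "dbeb" is a subsequence of "daeecabbd"
Greedy scan:
  Position 0 ('d'): matches sub[0] = 'd'
  Position 1 ('a'): no match needed
  Position 2 ('e'): no match needed
  Position 3 ('e'): no match needed
  Position 4 ('c'): no match needed
  Position 5 ('a'): no match needed
  Position 6 ('b'): matches sub[1] = 'b'
  Position 7 ('b'): no match needed
  Position 8 ('d'): no match needed
Only matched 2/4 characters => not a subsequence

0


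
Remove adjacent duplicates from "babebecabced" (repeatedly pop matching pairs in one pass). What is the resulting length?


Input: babebecabced
Stack-based adjacent duplicate removal:
  Read 'b': push. Stack: b
  Read 'a': push. Stack: ba
  Read 'b': push. Stack: bab
  Read 'e': push. Stack: babe
  Read 'b': push. Stack: babeb
  Read 'e': push. Stack: babebe
  Read 'c': push. Stack: babebec
  Read 'a': push. Stack: babebeca
  Read 'b': push. Stack: babebecab
  Read 'c': push. Stack: babebecabc
  Read 'e': push. Stack: babebecabce
  Read 'd': push. Stack: babebecabced
Final stack: "babebecabced" (length 12)

12


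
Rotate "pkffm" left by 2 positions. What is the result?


Input: "pkffm", rotate left by 2
First 2 characters: "pk"
Remaining characters: "ffm"
Concatenate remaining + first: "ffm" + "pk" = "ffmpk"

ffmpk


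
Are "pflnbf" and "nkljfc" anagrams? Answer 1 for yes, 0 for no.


Strings: "pflnbf", "nkljfc"
Sorted first:  bfflnp
Sorted second: cfjkln
Differ at position 0: 'b' vs 'c' => not anagrams

0


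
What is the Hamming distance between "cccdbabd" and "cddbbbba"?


Comparing "cccdbabd" and "cddbbbba" position by position:
  Position 0: 'c' vs 'c' => same
  Position 1: 'c' vs 'd' => differ
  Position 2: 'c' vs 'd' => differ
  Position 3: 'd' vs 'b' => differ
  Position 4: 'b' vs 'b' => same
  Position 5: 'a' vs 'b' => differ
  Position 6: 'b' vs 'b' => same
  Position 7: 'd' vs 'a' => differ
Total differences (Hamming distance): 5

5


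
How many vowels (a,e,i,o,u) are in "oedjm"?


Input: oedjm
Checking each character:
  'o' at position 0: vowel (running total: 1)
  'e' at position 1: vowel (running total: 2)
  'd' at position 2: consonant
  'j' at position 3: consonant
  'm' at position 4: consonant
Total vowels: 2

2


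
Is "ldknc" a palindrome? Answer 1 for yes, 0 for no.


Input: ldknc
Reversed: cnkdl
  Compare pos 0 ('l') with pos 4 ('c'): MISMATCH
  Compare pos 1 ('d') with pos 3 ('n'): MISMATCH
Result: not a palindrome

0


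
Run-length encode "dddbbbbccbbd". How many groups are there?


Input: dddbbbbccbbd
Scanning for consecutive runs:
  Group 1: 'd' x 3 (positions 0-2)
  Group 2: 'b' x 4 (positions 3-6)
  Group 3: 'c' x 2 (positions 7-8)
  Group 4: 'b' x 2 (positions 9-10)
  Group 5: 'd' x 1 (positions 11-11)
Total groups: 5

5


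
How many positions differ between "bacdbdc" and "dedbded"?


Comparing "bacdbdc" and "dedbded" position by position:
  Position 0: 'b' vs 'd' => DIFFER
  Position 1: 'a' vs 'e' => DIFFER
  Position 2: 'c' vs 'd' => DIFFER
  Position 3: 'd' vs 'b' => DIFFER
  Position 4: 'b' vs 'd' => DIFFER
  Position 5: 'd' vs 'e' => DIFFER
  Position 6: 'c' vs 'd' => DIFFER
Positions that differ: 7

7


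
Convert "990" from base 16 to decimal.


Input: "990" in base 16
Positional expansion:
  Digit '9' (value 9) x 16^2 = 2304
  Digit '9' (value 9) x 16^1 = 144
  Digit '0' (value 0) x 16^0 = 0
Sum = 2448

2448


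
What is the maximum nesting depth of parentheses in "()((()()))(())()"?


Input: "()((()()))(())()"
Tracking depth:
  Position 0 '(': depth becomes 1
  Position 1 ')': depth becomes 0
  Position 2 '(': depth becomes 1
  Position 3 '(': depth becomes 2
  Position 4 '(': depth becomes 3
  Position 5 ')': depth becomes 2
  Position 6 '(': depth becomes 3
  Position 7 ')': depth becomes 2
  Position 8 ')': depth becomes 1
  Position 9 ')': depth becomes 0
  Position 10 '(': depth becomes 1
  Position 11 '(': depth becomes 2
  Position 12 ')': depth becomes 1
  Position 13 ')': depth becomes 0
  Position 14 '(': depth becomes 1
  Position 15 ')': depth becomes 0
Maximum depth reached: 3

3


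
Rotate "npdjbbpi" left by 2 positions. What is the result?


Input: "npdjbbpi", rotate left by 2
First 2 characters: "np"
Remaining characters: "djbbpi"
Concatenate remaining + first: "djbbpi" + "np" = "djbbpinp"

djbbpinp


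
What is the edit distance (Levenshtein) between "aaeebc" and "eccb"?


Computing edit distance: "aaeebc" -> "eccb"
DP table:
           e    c    c    b
      0    1    2    3    4
  a   1    1    2    3    4
  a   2    2    2    3    4
  e   3    2    3    3    4
  e   4    3    3    4    4
  b   5    4    4    4    4
  c   6    5    4    4    5
Edit distance = dp[6][4] = 5

5


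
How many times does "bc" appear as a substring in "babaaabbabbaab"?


Searching for "bc" in "babaaabbabbaab"
Scanning each position:
  Position 0: "ba" => no
  Position 1: "ab" => no
  Position 2: "ba" => no
  Position 3: "aa" => no
  Position 4: "aa" => no
  Position 5: "ab" => no
  Position 6: "bb" => no
  Position 7: "ba" => no
  Position 8: "ab" => no
  Position 9: "bb" => no
  Position 10: "ba" => no
  Position 11: "aa" => no
  Position 12: "ab" => no
Total occurrences: 0

0


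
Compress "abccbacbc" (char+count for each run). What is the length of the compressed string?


Input: abccbacbc
Runs:
  'a' x 1 => "a1"
  'b' x 1 => "b1"
  'c' x 2 => "c2"
  'b' x 1 => "b1"
  'a' x 1 => "a1"
  'c' x 1 => "c1"
  'b' x 1 => "b1"
  'c' x 1 => "c1"
Compressed: "a1b1c2b1a1c1b1c1"
Compressed length: 16

16


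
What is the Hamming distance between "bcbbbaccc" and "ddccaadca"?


Comparing "bcbbbaccc" and "ddccaadca" position by position:
  Position 0: 'b' vs 'd' => differ
  Position 1: 'c' vs 'd' => differ
  Position 2: 'b' vs 'c' => differ
  Position 3: 'b' vs 'c' => differ
  Position 4: 'b' vs 'a' => differ
  Position 5: 'a' vs 'a' => same
  Position 6: 'c' vs 'd' => differ
  Position 7: 'c' vs 'c' => same
  Position 8: 'c' vs 'a' => differ
Total differences (Hamming distance): 7

7


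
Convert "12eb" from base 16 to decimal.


Input: "12eb" in base 16
Positional expansion:
  Digit '1' (value 1) x 16^3 = 4096
  Digit '2' (value 2) x 16^2 = 512
  Digit 'e' (value 14) x 16^1 = 224
  Digit 'b' (value 11) x 16^0 = 11
Sum = 4843

4843


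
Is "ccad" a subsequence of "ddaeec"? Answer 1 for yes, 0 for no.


Check if "ccad" is a subsequence of "ddaeec"
Greedy scan:
  Position 0 ('d'): no match needed
  Position 1 ('d'): no match needed
  Position 2 ('a'): no match needed
  Position 3 ('e'): no match needed
  Position 4 ('e'): no match needed
  Position 5 ('c'): matches sub[0] = 'c'
Only matched 1/4 characters => not a subsequence

0


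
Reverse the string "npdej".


Input: npdej
Reading characters right to left:
  Position 4: 'j'
  Position 3: 'e'
  Position 2: 'd'
  Position 1: 'p'
  Position 0: 'n'
Reversed: jedpn

jedpn


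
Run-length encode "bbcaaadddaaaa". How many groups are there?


Input: bbcaaadddaaaa
Scanning for consecutive runs:
  Group 1: 'b' x 2 (positions 0-1)
  Group 2: 'c' x 1 (positions 2-2)
  Group 3: 'a' x 3 (positions 3-5)
  Group 4: 'd' x 3 (positions 6-8)
  Group 5: 'a' x 4 (positions 9-12)
Total groups: 5

5


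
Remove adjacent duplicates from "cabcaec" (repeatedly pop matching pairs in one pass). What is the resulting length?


Input: cabcaec
Stack-based adjacent duplicate removal:
  Read 'c': push. Stack: c
  Read 'a': push. Stack: ca
  Read 'b': push. Stack: cab
  Read 'c': push. Stack: cabc
  Read 'a': push. Stack: cabca
  Read 'e': push. Stack: cabcae
  Read 'c': push. Stack: cabcaec
Final stack: "cabcaec" (length 7)

7


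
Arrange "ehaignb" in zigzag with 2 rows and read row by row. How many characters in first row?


Zigzag "ehaignb" into 2 rows:
Placing characters:
  'e' => row 0
  'h' => row 1
  'a' => row 0
  'i' => row 1
  'g' => row 0
  'n' => row 1
  'b' => row 0
Rows:
  Row 0: "eagb"
  Row 1: "hin"
First row length: 4

4


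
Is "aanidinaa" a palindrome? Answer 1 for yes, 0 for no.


Input: aanidinaa
Reversed: aanidinaa
  Compare pos 0 ('a') with pos 8 ('a'): match
  Compare pos 1 ('a') with pos 7 ('a'): match
  Compare pos 2 ('n') with pos 6 ('n'): match
  Compare pos 3 ('i') with pos 5 ('i'): match
Result: palindrome

1


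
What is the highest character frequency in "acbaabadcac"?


Input: acbaabadcac
Character counts:
  'a': 5
  'b': 2
  'c': 3
  'd': 1
Maximum frequency: 5

5


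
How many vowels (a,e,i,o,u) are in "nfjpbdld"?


Input: nfjpbdld
Checking each character:
  'n' at position 0: consonant
  'f' at position 1: consonant
  'j' at position 2: consonant
  'p' at position 3: consonant
  'b' at position 4: consonant
  'd' at position 5: consonant
  'l' at position 6: consonant
  'd' at position 7: consonant
Total vowels: 0

0


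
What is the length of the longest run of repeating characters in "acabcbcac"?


Input: "acabcbcac"
Scanning for longest run:
  Position 1 ('c'): new char, reset run to 1
  Position 2 ('a'): new char, reset run to 1
  Position 3 ('b'): new char, reset run to 1
  Position 4 ('c'): new char, reset run to 1
  Position 5 ('b'): new char, reset run to 1
  Position 6 ('c'): new char, reset run to 1
  Position 7 ('a'): new char, reset run to 1
  Position 8 ('c'): new char, reset run to 1
Longest run: 'a' with length 1

1


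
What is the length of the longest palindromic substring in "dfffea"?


Input: "dfffea"
Checking substrings for palindromes:
  [1:4] "fff" (len 3) => palindrome
  [1:3] "ff" (len 2) => palindrome
  [2:4] "ff" (len 2) => palindrome
Longest palindromic substring: "fff" with length 3

3


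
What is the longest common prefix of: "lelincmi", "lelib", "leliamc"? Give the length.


Words: lelincmi, lelib, leliamc
  Position 0: all 'l' => match
  Position 1: all 'e' => match
  Position 2: all 'l' => match
  Position 3: all 'i' => match
  Position 4: ('n', 'b', 'a') => mismatch, stop
LCP = "leli" (length 4)

4


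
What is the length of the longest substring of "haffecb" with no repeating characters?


Input: "haffecb"
Sliding window (track last position of each char):
  Position 0 ('h'): window [0,0] length 1 -- new best
  Position 1 ('a'): window [0,1] length 2 -- new best
  Position 2 ('f'): window [0,2] length 3 -- new best
  Position 3 ('f'): repeat (last at 2), move window start to 3
  Position 3 ('f'): window [3,3] length 1
  Position 4 ('e'): window [3,4] length 2
  Position 5 ('c'): window [3,5] length 3
  Position 6 ('b'): window [3,6] length 4 -- new best
Longest substring with no repeats: "fecb" with length 4

4


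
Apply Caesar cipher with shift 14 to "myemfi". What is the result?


Caesar cipher: shift "myemfi" by 14
  'm' (pos 12) + 14 = pos 0 = 'a'
  'y' (pos 24) + 14 = pos 12 = 'm'
  'e' (pos 4) + 14 = pos 18 = 's'
  'm' (pos 12) + 14 = pos 0 = 'a'
  'f' (pos 5) + 14 = pos 19 = 't'
  'i' (pos 8) + 14 = pos 22 = 'w'
Result: amsatw

amsatw


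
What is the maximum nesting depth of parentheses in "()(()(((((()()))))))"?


Input: "()(()(((((()()))))))"
Tracking depth:
  Position 0 '(': depth becomes 1
  Position 1 ')': depth becomes 0
  Position 2 '(': depth becomes 1
  Position 3 '(': depth becomes 2
  Position 4 ')': depth becomes 1
  Position 5 '(': depth becomes 2
  Position 6 '(': depth becomes 3
  Position 7 '(': depth becomes 4
  Position 8 '(': depth becomes 5
  Position 9 '(': depth becomes 6
  Position 10 '(': depth becomes 7
  Position 11 ')': depth becomes 6
  Position 12 '(': depth becomes 7
  Position 13 ')': depth becomes 6
  Position 14 ')': depth becomes 5
  Position 15 ')': depth becomes 4
  Position 16 ')': depth becomes 3
  Position 17 ')': depth becomes 2
  Position 18 ')': depth becomes 1
  Position 19 ')': depth becomes 0
Maximum depth reached: 7

7


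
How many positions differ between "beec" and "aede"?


Comparing "beec" and "aede" position by position:
  Position 0: 'b' vs 'a' => DIFFER
  Position 1: 'e' vs 'e' => same
  Position 2: 'e' vs 'd' => DIFFER
  Position 3: 'c' vs 'e' => DIFFER
Positions that differ: 3

3


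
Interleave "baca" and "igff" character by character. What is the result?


Interleaving "baca" and "igff":
  Position 0: 'b' from first, 'i' from second => "bi"
  Position 1: 'a' from first, 'g' from second => "ag"
  Position 2: 'c' from first, 'f' from second => "cf"
  Position 3: 'a' from first, 'f' from second => "af"
Result: biagcfaf

biagcfaf


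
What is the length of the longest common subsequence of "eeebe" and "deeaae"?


LCS of "eeebe" and "deeaae"
DP table:
           d    e    e    a    a    e
      0    0    0    0    0    0    0
  e   0    0    1    1    1    1    1
  e   0    0    1    2    2    2    2
  e   0    0    1    2    2    2    3
  b   0    0    1    2    2    2    3
  e   0    0    1    2    2    2    3
LCS length = dp[5][6] = 3

3


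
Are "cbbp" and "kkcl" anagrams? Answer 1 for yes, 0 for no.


Strings: "cbbp", "kkcl"
Sorted first:  bbcp
Sorted second: ckkl
Differ at position 0: 'b' vs 'c' => not anagrams

0


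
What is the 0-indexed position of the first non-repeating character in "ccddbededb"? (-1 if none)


Input: ccddbededb
Character frequencies:
  'b': 2
  'c': 2
  'd': 4
  'e': 2
Scanning left to right for freq == 1:
  Position 0 ('c'): freq=2, skip
  Position 1 ('c'): freq=2, skip
  Position 2 ('d'): freq=4, skip
  Position 3 ('d'): freq=4, skip
  Position 4 ('b'): freq=2, skip
  Position 5 ('e'): freq=2, skip
  Position 6 ('d'): freq=4, skip
  Position 7 ('e'): freq=2, skip
  Position 8 ('d'): freq=4, skip
  Position 9 ('b'): freq=2, skip
  No unique character found => answer = -1

-1


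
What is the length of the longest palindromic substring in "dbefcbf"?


Input: "dbefcbf"
Checking substrings for palindromes:
  No multi-char palindromic substrings found
Longest palindromic substring: "d" with length 1

1


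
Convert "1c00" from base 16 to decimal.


Input: "1c00" in base 16
Positional expansion:
  Digit '1' (value 1) x 16^3 = 4096
  Digit 'c' (value 12) x 16^2 = 3072
  Digit '0' (value 0) x 16^1 = 0
  Digit '0' (value 0) x 16^0 = 0
Sum = 7168

7168


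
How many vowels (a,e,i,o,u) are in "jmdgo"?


Input: jmdgo
Checking each character:
  'j' at position 0: consonant
  'm' at position 1: consonant
  'd' at position 2: consonant
  'g' at position 3: consonant
  'o' at position 4: vowel (running total: 1)
Total vowels: 1

1


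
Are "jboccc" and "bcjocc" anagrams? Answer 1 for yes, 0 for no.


Strings: "jboccc", "bcjocc"
Sorted first:  bcccjo
Sorted second: bcccjo
Sorted forms match => anagrams

1


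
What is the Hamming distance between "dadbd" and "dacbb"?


Comparing "dadbd" and "dacbb" position by position:
  Position 0: 'd' vs 'd' => same
  Position 1: 'a' vs 'a' => same
  Position 2: 'd' vs 'c' => differ
  Position 3: 'b' vs 'b' => same
  Position 4: 'd' vs 'b' => differ
Total differences (Hamming distance): 2

2


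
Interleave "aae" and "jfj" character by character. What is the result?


Interleaving "aae" and "jfj":
  Position 0: 'a' from first, 'j' from second => "aj"
  Position 1: 'a' from first, 'f' from second => "af"
  Position 2: 'e' from first, 'j' from second => "ej"
Result: ajafej

ajafej


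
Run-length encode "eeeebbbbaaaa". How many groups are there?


Input: eeeebbbbaaaa
Scanning for consecutive runs:
  Group 1: 'e' x 4 (positions 0-3)
  Group 2: 'b' x 4 (positions 4-7)
  Group 3: 'a' x 4 (positions 8-11)
Total groups: 3

3


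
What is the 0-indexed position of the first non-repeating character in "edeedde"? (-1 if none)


Input: edeedde
Character frequencies:
  'd': 3
  'e': 4
Scanning left to right for freq == 1:
  Position 0 ('e'): freq=4, skip
  Position 1 ('d'): freq=3, skip
  Position 2 ('e'): freq=4, skip
  Position 3 ('e'): freq=4, skip
  Position 4 ('d'): freq=3, skip
  Position 5 ('d'): freq=3, skip
  Position 6 ('e'): freq=4, skip
  No unique character found => answer = -1

-1


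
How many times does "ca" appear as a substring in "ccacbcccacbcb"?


Searching for "ca" in "ccacbcccacbcb"
Scanning each position:
  Position 0: "cc" => no
  Position 1: "ca" => MATCH
  Position 2: "ac" => no
  Position 3: "cb" => no
  Position 4: "bc" => no
  Position 5: "cc" => no
  Position 6: "cc" => no
  Position 7: "ca" => MATCH
  Position 8: "ac" => no
  Position 9: "cb" => no
  Position 10: "bc" => no
  Position 11: "cb" => no
Total occurrences: 2

2


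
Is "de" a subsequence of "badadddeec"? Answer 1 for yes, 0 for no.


Check if "de" is a subsequence of "badadddeec"
Greedy scan:
  Position 0 ('b'): no match needed
  Position 1 ('a'): no match needed
  Position 2 ('d'): matches sub[0] = 'd'
  Position 3 ('a'): no match needed
  Position 4 ('d'): no match needed
  Position 5 ('d'): no match needed
  Position 6 ('d'): no match needed
  Position 7 ('e'): matches sub[1] = 'e'
  Position 8 ('e'): no match needed
  Position 9 ('c'): no match needed
All 2 characters matched => is a subsequence

1


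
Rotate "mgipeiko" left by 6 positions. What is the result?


Input: "mgipeiko", rotate left by 6
First 6 characters: "mgipei"
Remaining characters: "ko"
Concatenate remaining + first: "ko" + "mgipei" = "komgipei"

komgipei


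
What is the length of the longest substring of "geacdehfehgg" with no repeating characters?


Input: "geacdehfehgg"
Sliding window (track last position of each char):
  Position 0 ('g'): window [0,0] length 1 -- new best
  Position 1 ('e'): window [0,1] length 2 -- new best
  Position 2 ('a'): window [0,2] length 3 -- new best
  Position 3 ('c'): window [0,3] length 4 -- new best
  Position 4 ('d'): window [0,4] length 5 -- new best
  Position 5 ('e'): repeat (last at 1), move window start to 2
  Position 5 ('e'): window [2,5] length 4
  Position 6 ('h'): window [2,6] length 5
  Position 7 ('f'): window [2,7] length 6 -- new best
  Position 8 ('e'): repeat (last at 5), move window start to 6
  Position 8 ('e'): window [6,8] length 3
  Position 9 ('h'): repeat (last at 6), move window start to 7
  Position 9 ('h'): window [7,9] length 3
  Position 10 ('g'): window [7,10] length 4
  Position 11 ('g'): repeat (last at 10), move window start to 11
  Position 11 ('g'): window [11,11] length 1
Longest substring with no repeats: "acdehf" with length 6

6


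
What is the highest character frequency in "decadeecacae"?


Input: decadeecacae
Character counts:
  'a': 3
  'c': 3
  'd': 2
  'e': 4
Maximum frequency: 4

4


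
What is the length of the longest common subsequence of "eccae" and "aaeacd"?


LCS of "eccae" and "aaeacd"
DP table:
           a    a    e    a    c    d
      0    0    0    0    0    0    0
  e   0    0    0    1    1    1    1
  c   0    0    0    1    1    2    2
  c   0    0    0    1    1    2    2
  a   0    1    1    1    2    2    2
  e   0    1    1    2    2    2    2
LCS length = dp[5][6] = 2

2


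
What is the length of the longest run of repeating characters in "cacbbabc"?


Input: "cacbbabc"
Scanning for longest run:
  Position 1 ('a'): new char, reset run to 1
  Position 2 ('c'): new char, reset run to 1
  Position 3 ('b'): new char, reset run to 1
  Position 4 ('b'): continues run of 'b', length=2
  Position 5 ('a'): new char, reset run to 1
  Position 6 ('b'): new char, reset run to 1
  Position 7 ('c'): new char, reset run to 1
Longest run: 'b' with length 2

2


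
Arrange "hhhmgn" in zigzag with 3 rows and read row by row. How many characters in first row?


Zigzag "hhhmgn" into 3 rows:
Placing characters:
  'h' => row 0
  'h' => row 1
  'h' => row 2
  'm' => row 1
  'g' => row 0
  'n' => row 1
Rows:
  Row 0: "hg"
  Row 1: "hmn"
  Row 2: "h"
First row length: 2

2


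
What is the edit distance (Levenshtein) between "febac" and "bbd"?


Computing edit distance: "febac" -> "bbd"
DP table:
           b    b    d
      0    1    2    3
  f   1    1    2    3
  e   2    2    2    3
  b   3    2    2    3
  a   4    3    3    3
  c   5    4    4    4
Edit distance = dp[5][3] = 4

4


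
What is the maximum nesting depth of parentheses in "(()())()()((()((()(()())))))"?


Input: "(()())()()((()((()(()())))))"
Tracking depth:
  Position 0 '(': depth becomes 1
  Position 1 '(': depth becomes 2
  Position 2 ')': depth becomes 1
  Position 3 '(': depth becomes 2
  Position 4 ')': depth becomes 1
  Position 5 ')': depth becomes 0
  Position 6 '(': depth becomes 1
  Position 7 ')': depth becomes 0
  Position 8 '(': depth becomes 1
  Position 9 ')': depth becomes 0
  Position 10 '(': depth becomes 1
  Position 11 '(': depth becomes 2
  Position 12 '(': depth becomes 3
  Position 13 ')': depth becomes 2
  Position 14 '(': depth becomes 3
  Position 15 '(': depth becomes 4
  Position 16 '(': depth becomes 5
  Position 17 ')': depth becomes 4
  Position 18 '(': depth becomes 5
  Position 19 '(': depth becomes 6
  Position 20 ')': depth becomes 5
  Position 21 '(': depth becomes 6
  Position 22 ')': depth becomes 5
  Position 23 ')': depth becomes 4
  Position 24 ')': depth becomes 3
  Position 25 ')': depth becomes 2
  Position 26 ')': depth becomes 1
  Position 27 ')': depth becomes 0
Maximum depth reached: 6

6


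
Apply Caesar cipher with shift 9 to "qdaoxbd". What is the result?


Caesar cipher: shift "qdaoxbd" by 9
  'q' (pos 16) + 9 = pos 25 = 'z'
  'd' (pos 3) + 9 = pos 12 = 'm'
  'a' (pos 0) + 9 = pos 9 = 'j'
  'o' (pos 14) + 9 = pos 23 = 'x'
  'x' (pos 23) + 9 = pos 6 = 'g'
  'b' (pos 1) + 9 = pos 10 = 'k'
  'd' (pos 3) + 9 = pos 12 = 'm'
Result: zmjxgkm

zmjxgkm


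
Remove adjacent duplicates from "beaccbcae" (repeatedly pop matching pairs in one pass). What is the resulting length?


Input: beaccbcae
Stack-based adjacent duplicate removal:
  Read 'b': push. Stack: b
  Read 'e': push. Stack: be
  Read 'a': push. Stack: bea
  Read 'c': push. Stack: beac
  Read 'c': matches stack top 'c' => pop. Stack: bea
  Read 'b': push. Stack: beab
  Read 'c': push. Stack: beabc
  Read 'a': push. Stack: beabca
  Read 'e': push. Stack: beabcae
Final stack: "beabcae" (length 7)

7


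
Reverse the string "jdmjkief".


Input: jdmjkief
Reading characters right to left:
  Position 7: 'f'
  Position 6: 'e'
  Position 5: 'i'
  Position 4: 'k'
  Position 3: 'j'
  Position 2: 'm'
  Position 1: 'd'
  Position 0: 'j'
Reversed: feikjmdj

feikjmdj
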